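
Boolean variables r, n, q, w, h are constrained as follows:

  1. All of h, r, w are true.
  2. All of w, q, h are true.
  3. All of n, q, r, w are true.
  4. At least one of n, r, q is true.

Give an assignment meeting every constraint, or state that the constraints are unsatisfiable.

r=T, n=T, q=T, w=T, h=T

  (1) {h, r, w}: all 3 true ✓
  (2) {w, q, h}: all 3 true ✓
  (3) {n, q, r, w}: all 4 true ✓
  (4) {n, r, q}: 3 true — at least one ✓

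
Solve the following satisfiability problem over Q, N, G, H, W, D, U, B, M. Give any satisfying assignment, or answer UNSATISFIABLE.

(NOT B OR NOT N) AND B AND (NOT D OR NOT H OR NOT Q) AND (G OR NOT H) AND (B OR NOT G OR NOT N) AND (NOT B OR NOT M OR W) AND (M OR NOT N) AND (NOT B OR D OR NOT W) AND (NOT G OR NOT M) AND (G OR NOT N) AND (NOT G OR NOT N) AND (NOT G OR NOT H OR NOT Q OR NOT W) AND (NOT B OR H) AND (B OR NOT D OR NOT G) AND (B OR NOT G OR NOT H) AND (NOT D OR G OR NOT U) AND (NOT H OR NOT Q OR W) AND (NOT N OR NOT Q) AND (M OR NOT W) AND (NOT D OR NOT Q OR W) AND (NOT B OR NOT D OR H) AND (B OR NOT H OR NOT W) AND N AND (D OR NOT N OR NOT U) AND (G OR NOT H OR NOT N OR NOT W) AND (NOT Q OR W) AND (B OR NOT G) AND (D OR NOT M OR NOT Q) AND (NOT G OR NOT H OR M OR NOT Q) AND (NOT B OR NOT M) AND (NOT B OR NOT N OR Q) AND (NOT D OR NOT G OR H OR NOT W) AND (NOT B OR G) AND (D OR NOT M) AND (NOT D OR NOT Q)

Case N = True:
  (NOT B OR NOT N) forces B = False.
  Clause (B) is falsified — contradiction.
Case N = False:
  Clause (N) is falsified — contradiction.
Both cases fail, so the formula is unsatisfiable.

Unsatisfiable — no assignment works.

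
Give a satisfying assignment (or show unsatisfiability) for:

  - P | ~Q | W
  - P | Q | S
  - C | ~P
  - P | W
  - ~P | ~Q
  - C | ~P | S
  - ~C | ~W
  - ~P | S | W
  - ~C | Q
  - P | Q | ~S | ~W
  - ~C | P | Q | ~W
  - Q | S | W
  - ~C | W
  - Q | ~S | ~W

C=F; W=T; Q=T; S=F; P=F

Try C = True:
  (~C | ~W) forces W = False.
  clause (~C | W) is falsified — backtrack.
So C = False.
  then (C | ~P) forces P = False.
  then (P | W) forces W = True.
Set Q = True.
Set S = False.
All clauses satisfied.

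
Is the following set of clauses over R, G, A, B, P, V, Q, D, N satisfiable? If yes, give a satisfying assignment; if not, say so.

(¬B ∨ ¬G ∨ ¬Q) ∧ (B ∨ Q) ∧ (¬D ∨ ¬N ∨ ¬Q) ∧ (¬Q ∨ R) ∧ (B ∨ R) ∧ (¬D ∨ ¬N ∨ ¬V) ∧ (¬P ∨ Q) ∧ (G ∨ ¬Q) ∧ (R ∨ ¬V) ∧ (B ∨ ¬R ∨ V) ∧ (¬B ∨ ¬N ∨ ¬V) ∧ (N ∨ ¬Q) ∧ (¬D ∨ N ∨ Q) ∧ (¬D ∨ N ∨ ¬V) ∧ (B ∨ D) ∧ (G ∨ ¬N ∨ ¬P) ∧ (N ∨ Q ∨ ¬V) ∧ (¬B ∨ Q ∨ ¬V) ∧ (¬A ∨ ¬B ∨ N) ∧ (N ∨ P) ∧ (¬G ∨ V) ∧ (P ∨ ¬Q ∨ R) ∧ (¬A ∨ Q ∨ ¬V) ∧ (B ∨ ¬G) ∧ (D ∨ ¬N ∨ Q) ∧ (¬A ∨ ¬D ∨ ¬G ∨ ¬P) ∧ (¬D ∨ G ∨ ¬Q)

Set R = True.
Try G = True:
  (¬G ∨ V) forces V = True.
  (B ∨ ¬G) forces B = True.
  (¬B ∨ ¬G ∨ ¬Q) forces Q = False.
  clause (¬B ∨ Q ∨ ¬V) is falsified — backtrack.
So G = False.
  then (G ∨ ¬Q) forces Q = False.
  then (B ∨ Q) forces B = True.
  then (¬P ∨ Q) forces P = False.
  then (¬B ∨ Q ∨ ¬V) forces V = False.
  then (N ∨ P) forces N = True.
  then (D ∨ ¬N ∨ Q) forces D = True.
Set A = True.
All clauses satisfied.

R = True, G = False, A = True, B = True, P = False, V = False, Q = False, D = True, N = True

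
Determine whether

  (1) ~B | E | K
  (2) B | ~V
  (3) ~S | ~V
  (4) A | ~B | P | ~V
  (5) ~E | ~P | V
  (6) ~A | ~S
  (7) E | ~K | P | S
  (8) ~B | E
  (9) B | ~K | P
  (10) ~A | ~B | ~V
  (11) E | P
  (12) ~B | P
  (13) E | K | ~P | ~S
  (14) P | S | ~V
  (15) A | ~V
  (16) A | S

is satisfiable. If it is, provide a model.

Set K = False.
Set S = True.
  then (~S | ~V) forces V = False.
  then (~A | ~S) forces A = False.
Set B = False.
Set P = False.
  then (E | P) forces E = True.
All clauses satisfied.

K=F; S=T; A=F; B=F; P=F; V=F; E=T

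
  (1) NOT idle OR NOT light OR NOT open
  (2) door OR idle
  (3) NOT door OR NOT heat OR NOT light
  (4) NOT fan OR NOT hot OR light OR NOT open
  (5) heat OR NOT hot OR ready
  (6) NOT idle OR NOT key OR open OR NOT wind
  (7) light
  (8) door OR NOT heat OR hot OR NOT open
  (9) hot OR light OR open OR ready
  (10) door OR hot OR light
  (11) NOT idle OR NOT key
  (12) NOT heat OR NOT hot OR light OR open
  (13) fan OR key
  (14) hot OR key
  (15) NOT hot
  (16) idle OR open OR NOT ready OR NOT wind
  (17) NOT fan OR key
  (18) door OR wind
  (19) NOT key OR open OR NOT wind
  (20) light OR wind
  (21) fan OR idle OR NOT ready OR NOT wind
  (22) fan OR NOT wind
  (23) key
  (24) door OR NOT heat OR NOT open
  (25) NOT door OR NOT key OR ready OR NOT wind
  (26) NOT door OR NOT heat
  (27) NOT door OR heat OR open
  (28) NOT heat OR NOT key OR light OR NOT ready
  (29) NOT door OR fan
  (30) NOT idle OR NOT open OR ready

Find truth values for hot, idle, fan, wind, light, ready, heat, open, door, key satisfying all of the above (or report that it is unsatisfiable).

hot = False, idle = False, fan = True, wind = True, light = True, ready = True, heat = False, open = True, door = True, key = True

Unit clause (light) forces light = True.
Unit clause (NOT hot) forces hot = False.
Unit clause (key) forces key = True.
In (NOT idle OR NOT key) only NOT idle is left, so idle = False.
In (door OR idle) only door is left, so door = True.
In (NOT door OR NOT heat OR NOT light) only NOT heat is left, so heat = False.
In (NOT door OR heat OR open) only open is left, so open = True.
In (NOT door OR fan) only fan is left, so fan = True.
Set wind = True.
  then (NOT door OR NOT key OR ready OR NOT wind) forces ready = True.
All clauses satisfied.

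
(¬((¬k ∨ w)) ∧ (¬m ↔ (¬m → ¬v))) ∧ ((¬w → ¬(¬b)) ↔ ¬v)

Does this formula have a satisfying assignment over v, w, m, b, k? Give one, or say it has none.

v = False; w = False; m = False; b = True; k = True

  ¬((¬k ∨ w)) ∧ (¬m ↔ (¬m → ¬v)) = True
    ¬((¬k ∨ w)) = True
      ¬k ∨ w = False
        ¬k = False
    ¬m ↔ (¬m → ¬v) = True
      ¬m = True
      ¬m → ¬v = True
        ¬m = True
        ¬v = True
  (¬w → ¬(¬b)) ↔ ¬v = True
    ¬w → ¬(¬b) = True
      ¬w = True
      ¬(¬b) = True
        ¬b = False
    ¬v = True
Both conjuncts True, so the formula holds.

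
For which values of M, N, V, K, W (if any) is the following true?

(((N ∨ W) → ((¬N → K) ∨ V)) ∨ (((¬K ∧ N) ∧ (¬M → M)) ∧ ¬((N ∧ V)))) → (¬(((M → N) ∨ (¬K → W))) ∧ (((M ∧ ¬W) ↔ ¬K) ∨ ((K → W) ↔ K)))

M = True; N = False; V = True; K = False; W = False

  (((N ∨ W) → ((¬N → K) ∨ V)) ∨ (((¬K ∧ N) ∧ (¬M → M)) ∧ ¬((N ∧ V)))) → (¬(((M → N) ∨ (¬K → W))) ∧ (((M ∧ ¬W) ↔ ¬K) ∨ ((K → W) ↔ K))) = True
    ((N ∨ W) → ((¬N → K) ∨ V)) ∨ (((¬K ∧ N) ∧ (¬M → M)) ∧ ¬((N ∧ V))) = True
      (N ∨ W) → ((¬N → K) ∨ V) = True
        N ∨ W = False
        (¬N → K) ∨ V = True
          ¬N → K = False
            ¬N = True
      ((¬K ∧ N) ∧ (¬M → M)) ∧ ¬((N ∧ V)) = False
        (¬K ∧ N) ∧ (¬M → M) = False
          ¬K ∧ N = False
            ¬K = True
          ¬M → M = True
            ¬M = False
        ¬((N ∧ V)) = True
          N ∧ V = False
    ¬(((M → N) ∨ (¬K → W))) ∧ (((M ∧ ¬W) ↔ ¬K) ∨ ((K → W) ↔ K)) = True
      ¬(((M → N) ∨ (¬K → W))) = True
        (M → N) ∨ (¬K → W) = False
          M → N = False
          ¬K → W = False
            ¬K = True
      ((M ∧ ¬W) ↔ ¬K) ∨ ((K → W) ↔ K) = True
        (M ∧ ¬W) ↔ ¬K = True
          M ∧ ¬W = True
            ¬W = True
          ¬K = True
        (K → W) ↔ K = False
          K → W = True
The formula evaluates to True.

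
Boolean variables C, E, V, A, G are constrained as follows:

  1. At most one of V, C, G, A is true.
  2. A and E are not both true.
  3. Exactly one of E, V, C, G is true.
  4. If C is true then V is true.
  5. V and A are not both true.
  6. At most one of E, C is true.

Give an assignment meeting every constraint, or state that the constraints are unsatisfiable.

C = False, E = False, V = False, A = False, G = True

  (1) {V, C, G, A}: 1 true — at most one ✓
  (2) A=F, E=F — not both ✓
  (3) {E, V, C, G}: 1 true — exactly one ✓
  (4) C=F ⇒ V: vacuous ✓
  (5) V=F, A=F — not both ✓
  (6) {E, C}: 0 true — at most one ✓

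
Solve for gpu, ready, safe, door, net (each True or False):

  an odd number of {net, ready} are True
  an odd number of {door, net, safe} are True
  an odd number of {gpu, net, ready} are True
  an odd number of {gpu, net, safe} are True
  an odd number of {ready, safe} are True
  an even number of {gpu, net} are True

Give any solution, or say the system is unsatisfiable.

Adding constraints 3, 4, 5 mod 2: every variable appears an even number of times on the left, so the left side is 0.
But the right sides sum to 1 (mod 2). 0 ≠ 1 — the system is inconsistent.

No satisfying assignment exists.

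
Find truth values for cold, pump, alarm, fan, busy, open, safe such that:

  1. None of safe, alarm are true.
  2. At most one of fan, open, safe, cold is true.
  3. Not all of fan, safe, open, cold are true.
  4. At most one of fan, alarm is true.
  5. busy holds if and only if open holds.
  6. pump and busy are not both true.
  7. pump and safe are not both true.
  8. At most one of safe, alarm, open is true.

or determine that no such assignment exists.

cold=F, pump=T, alarm=F, fan=T, busy=F, open=F, safe=F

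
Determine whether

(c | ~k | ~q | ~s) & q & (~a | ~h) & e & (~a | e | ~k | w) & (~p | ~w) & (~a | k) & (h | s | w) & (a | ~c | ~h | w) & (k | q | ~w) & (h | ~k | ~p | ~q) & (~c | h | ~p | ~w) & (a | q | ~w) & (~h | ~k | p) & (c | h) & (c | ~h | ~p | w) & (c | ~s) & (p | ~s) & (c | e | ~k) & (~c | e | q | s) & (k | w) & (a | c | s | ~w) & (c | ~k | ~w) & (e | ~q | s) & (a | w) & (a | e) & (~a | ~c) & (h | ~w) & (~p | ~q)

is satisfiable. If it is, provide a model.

h = True, w = True, a = False, s = False, q = True, c = True, p = False, k = False, e = True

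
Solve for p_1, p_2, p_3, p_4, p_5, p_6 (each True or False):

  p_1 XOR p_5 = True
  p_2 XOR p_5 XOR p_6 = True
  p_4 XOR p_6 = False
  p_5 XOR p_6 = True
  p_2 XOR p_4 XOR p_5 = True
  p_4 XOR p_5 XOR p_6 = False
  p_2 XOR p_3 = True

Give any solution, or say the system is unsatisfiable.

p_1 = True, p_2 = False, p_3 = True, p_4 = True, p_5 = False, p_6 = True

p_1 XOR p_5 = T XOR F = True ✓
p_2 XOR p_5 XOR p_6 = F XOR F XOR T = True ✓
p_4 XOR p_6 = T XOR T = False ✓
p_5 XOR p_6 = F XOR T = True ✓
p_2 XOR p_4 XOR p_5 = F XOR T XOR F = True ✓
p_4 XOR p_5 XOR p_6 = T XOR F XOR T = False ✓
p_2 XOR p_3 = F XOR T = True ✓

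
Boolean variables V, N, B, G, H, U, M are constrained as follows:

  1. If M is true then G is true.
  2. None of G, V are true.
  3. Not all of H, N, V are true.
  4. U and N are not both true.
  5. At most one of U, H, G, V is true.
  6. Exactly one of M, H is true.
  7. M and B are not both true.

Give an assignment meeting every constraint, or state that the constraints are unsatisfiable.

V: False, N: False, B: True, G: False, H: True, U: False, M: False

  (1) M=F ⇒ G: vacuous ✓
  (2) {G, V}: 0 true — none ✓
  (3) {H, N, V}: 1/3 true — not all ✓
  (4) U=F, N=F — not both ✓
  (5) {U, H, G, V}: 1 true — at most one ✓
  (6) {M, H}: 1 true — exactly one ✓
  (7) M=F, B=T — not both ✓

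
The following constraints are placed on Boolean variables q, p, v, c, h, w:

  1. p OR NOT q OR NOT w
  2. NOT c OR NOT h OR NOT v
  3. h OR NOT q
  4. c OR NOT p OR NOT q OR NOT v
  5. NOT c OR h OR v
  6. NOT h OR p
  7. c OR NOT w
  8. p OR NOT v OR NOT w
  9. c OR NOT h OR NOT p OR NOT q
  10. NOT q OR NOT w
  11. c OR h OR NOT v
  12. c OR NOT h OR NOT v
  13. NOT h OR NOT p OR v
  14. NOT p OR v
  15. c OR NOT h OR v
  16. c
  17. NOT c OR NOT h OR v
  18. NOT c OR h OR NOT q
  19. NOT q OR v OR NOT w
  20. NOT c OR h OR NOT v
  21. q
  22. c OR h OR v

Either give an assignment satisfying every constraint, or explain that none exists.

Unsatisfiable — no assignment works.

Case c = True:
  (q) forces q = True.
  (h OR NOT q) forces h = True.
  (NOT c OR NOT h OR NOT v) forces v = False.
  Clause (NOT c OR NOT h OR v) is falsified — contradiction.
Case c = False:
  Clause (c) is falsified — contradiction.
Both cases fail, so the formula is unsatisfiable.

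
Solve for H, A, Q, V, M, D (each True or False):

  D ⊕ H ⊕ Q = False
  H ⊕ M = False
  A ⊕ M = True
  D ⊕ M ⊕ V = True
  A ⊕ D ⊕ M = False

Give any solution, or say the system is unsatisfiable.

H: False, A: True, Q: True, V: False, M: False, D: True

D ⊕ H ⊕ Q = T ⊕ F ⊕ T = False ✓
H ⊕ M = F ⊕ F = False ✓
A ⊕ M = T ⊕ F = True ✓
D ⊕ M ⊕ V = T ⊕ F ⊕ F = True ✓
A ⊕ D ⊕ M = T ⊕ T ⊕ F = False ✓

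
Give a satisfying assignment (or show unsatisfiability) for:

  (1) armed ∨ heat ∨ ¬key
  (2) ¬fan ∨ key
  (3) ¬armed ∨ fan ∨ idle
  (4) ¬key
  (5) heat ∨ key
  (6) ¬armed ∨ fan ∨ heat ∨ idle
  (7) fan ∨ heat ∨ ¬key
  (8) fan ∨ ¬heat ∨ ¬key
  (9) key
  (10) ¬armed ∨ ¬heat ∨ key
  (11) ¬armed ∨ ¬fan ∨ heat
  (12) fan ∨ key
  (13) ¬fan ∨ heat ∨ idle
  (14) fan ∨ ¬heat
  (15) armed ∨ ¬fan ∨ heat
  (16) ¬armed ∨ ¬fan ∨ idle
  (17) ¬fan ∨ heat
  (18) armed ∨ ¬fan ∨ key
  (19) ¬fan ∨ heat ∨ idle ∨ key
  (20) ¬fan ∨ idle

The formula is unsatisfiable.

Case key = True:
  Clause (¬key) is falsified — contradiction.
Case key = False:
  Clause (key) is falsified — contradiction.
Both cases fail, so the formula is unsatisfiable.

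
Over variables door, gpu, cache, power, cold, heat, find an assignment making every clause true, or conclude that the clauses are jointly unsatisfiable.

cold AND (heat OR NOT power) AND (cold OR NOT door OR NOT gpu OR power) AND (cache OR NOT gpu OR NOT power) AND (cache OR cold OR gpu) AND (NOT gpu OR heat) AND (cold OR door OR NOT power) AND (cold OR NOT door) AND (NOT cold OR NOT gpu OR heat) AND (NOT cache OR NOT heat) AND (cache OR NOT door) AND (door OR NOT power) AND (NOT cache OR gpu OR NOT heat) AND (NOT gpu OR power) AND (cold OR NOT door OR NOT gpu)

door = False, gpu = False, cache = True, power = False, cold = True, heat = False

Unit clause (cold) forces cold = True.
Set door = False.
  then (door OR NOT power) forces power = False.
  then (NOT gpu OR power) forces gpu = False.
Set cache = True.
  then (NOT cache OR NOT heat) forces heat = False.
All clauses satisfied.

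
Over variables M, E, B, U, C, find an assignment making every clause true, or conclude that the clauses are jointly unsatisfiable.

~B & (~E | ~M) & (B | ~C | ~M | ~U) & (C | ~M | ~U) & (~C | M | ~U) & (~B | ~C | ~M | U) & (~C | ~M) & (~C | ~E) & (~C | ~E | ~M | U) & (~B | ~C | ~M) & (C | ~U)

M=F, E=F, B=F, U=F, C=T

Unit clause (~B) forces B = False.
Set M = False.
Set E = False.
Try U = True:
  (~C | M | ~U) forces C = False.
  clause (C | ~U) is falsified — backtrack.
So U = False.
Set C = True.
All clauses satisfied.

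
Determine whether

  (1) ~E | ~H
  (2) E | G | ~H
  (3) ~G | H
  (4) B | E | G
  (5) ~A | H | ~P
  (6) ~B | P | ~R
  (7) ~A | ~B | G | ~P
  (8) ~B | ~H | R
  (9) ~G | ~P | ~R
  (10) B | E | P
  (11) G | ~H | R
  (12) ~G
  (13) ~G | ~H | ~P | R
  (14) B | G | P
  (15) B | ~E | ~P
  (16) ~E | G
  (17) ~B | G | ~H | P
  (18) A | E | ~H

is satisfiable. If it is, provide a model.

R = False; E = False; G = False; A = False; H = False; B = True; P = False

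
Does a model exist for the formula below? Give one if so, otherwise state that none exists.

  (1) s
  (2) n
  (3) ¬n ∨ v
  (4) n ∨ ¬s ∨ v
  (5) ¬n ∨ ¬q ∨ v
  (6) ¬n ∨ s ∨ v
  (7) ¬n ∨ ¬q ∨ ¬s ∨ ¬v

q = False; v = True; n = True; s = True

Unit clause (s) forces s = True.
Unit clause (n) forces n = True.
In (¬n ∨ v) only v is left, so v = True.
In (¬n ∨ ¬q ∨ ¬s ∨ ¬v) only ¬q is left, so q = False.
All clauses satisfied.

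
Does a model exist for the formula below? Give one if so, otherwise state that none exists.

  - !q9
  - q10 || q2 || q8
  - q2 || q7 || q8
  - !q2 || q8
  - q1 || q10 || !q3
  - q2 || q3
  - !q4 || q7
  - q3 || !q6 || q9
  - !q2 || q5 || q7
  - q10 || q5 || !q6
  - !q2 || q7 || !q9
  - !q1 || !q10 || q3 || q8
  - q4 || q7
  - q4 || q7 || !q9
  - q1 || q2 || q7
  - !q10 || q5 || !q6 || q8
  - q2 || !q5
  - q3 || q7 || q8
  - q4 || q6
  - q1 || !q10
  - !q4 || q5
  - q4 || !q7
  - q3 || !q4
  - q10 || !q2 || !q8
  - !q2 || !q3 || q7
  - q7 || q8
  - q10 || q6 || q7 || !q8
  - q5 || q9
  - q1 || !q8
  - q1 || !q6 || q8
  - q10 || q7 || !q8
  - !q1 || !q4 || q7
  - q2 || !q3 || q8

q1 = True; q2 = True; q3 = True; q4 = True; q5 = True; q6 = True; q7 = True; q8 = True; q9 = False; q10 = True

Unit clause (!q9) forces q9 = False.
In (q5 || q9) only q5 is left, so q5 = True.
In (q2 || !q5) only q2 is left, so q2 = True.
In (!q2 || q8) only q8 is left, so q8 = True.
In (q10 || !q2 || !q8) only q10 is left, so q10 = True.
In (q1 || !q8) only q1 is left, so q1 = True.
Try q3 = False:
  (q3 || !q6 || q9) forces q6 = False.
  (q4 || q6) forces q4 = True.
  clause (q3 || !q4) is falsified — backtrack.
So q3 = True.
  then (!q2 || !q3 || q7) forces q7 = True.
  then (q4 || !q7) forces q4 = True.
Set q6 = True.
All clauses satisfied.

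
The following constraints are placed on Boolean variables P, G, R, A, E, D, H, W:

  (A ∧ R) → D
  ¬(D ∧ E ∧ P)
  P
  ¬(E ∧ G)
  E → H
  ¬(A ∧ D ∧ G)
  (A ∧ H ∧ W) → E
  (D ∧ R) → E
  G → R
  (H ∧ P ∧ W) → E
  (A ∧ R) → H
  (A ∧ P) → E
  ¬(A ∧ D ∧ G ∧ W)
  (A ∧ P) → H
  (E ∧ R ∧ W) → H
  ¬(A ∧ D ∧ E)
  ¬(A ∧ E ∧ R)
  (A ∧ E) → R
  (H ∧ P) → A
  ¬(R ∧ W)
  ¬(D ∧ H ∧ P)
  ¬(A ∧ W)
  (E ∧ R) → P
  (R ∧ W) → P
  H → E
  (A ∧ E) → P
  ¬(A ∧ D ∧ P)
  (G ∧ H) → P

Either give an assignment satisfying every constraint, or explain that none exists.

Unit clause (P) forces P = True.
Set G = False.
Set R = False.
Try A = True:
  (¬A ∨ ¬E ∨ R) forces E = False.
  clause (¬A ∨ E ∨ ¬P) is falsified — backtrack.
So A = False.
  then (A ∨ ¬H ∨ ¬P) forces H = False.
  then (¬E ∨ H) forces E = False.
Set D = True.
Set W = False.
All clauses satisfied.

P = True, G = False, R = False, A = False, E = False, D = True, H = False, W = False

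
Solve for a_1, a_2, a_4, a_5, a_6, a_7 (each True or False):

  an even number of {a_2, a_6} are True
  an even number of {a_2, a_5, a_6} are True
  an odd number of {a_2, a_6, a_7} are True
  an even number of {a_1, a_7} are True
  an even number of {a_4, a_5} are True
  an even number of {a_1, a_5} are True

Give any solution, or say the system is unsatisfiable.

Adding constraints 2, 3, 4, 6 mod 2: every variable appears an even number of times on the left, so the left side is 0.
But the right sides sum to 1 (mod 2). 0 ≠ 1 — the system is inconsistent.

Unsatisfiable — no assignment works.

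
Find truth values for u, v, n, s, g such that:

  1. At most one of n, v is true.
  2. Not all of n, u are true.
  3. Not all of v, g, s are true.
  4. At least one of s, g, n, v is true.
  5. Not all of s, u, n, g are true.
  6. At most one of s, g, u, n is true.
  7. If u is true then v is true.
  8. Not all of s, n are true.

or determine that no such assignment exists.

u: False, v: True, n: False, s: False, g: True

  (1) {n, v}: 1 true — at most one ✓
  (2) {n, u}: 0/2 true — not all ✓
  (3) {v, g, s}: 2/3 true — not all ✓
  (4) {s, g, n, v}: 2 true — at least one ✓
  (5) {s, u, n, g}: 1/4 true — not all ✓
  (6) {s, g, u, n}: 1 true — at most one ✓
  (7) u=F ⇒ v: vacuous ✓
  (8) {s, n}: 0/2 true — not all ✓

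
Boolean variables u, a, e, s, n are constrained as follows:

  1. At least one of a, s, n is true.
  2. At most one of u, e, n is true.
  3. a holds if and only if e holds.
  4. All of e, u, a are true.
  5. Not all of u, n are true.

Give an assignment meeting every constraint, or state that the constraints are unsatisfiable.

No satisfying assignment exists.

Case u = True:
  (2) with u=T forces e = False.
  Constraint (4) is violated (e=F) — contradiction.
Case u = False:
  Constraint (4) is violated (u=F) — contradiction.
Both cases fail — unsatisfiable.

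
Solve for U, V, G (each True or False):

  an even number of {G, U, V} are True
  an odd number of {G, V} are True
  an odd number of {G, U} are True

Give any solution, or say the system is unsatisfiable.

U=T, V=T, G=F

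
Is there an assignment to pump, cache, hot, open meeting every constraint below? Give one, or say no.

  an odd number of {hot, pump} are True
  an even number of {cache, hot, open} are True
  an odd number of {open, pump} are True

pump = True; cache = False; hot = False; open = False

{hot, pump}: 1 true → odd ✓
{cache, hot, open}: 0 true → even ✓
{open, pump}: 1 true → odd ✓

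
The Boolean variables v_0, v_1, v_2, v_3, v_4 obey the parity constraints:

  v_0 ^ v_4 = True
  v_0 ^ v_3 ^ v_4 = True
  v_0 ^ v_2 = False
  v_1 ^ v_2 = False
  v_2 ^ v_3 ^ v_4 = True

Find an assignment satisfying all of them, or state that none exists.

v_0: False, v_1: False, v_2: False, v_3: False, v_4: True

v_0 ^ v_4 = F ^ T = True ✓
v_0 ^ v_3 ^ v_4 = F ^ F ^ T = True ✓
v_0 ^ v_2 = F ^ F = False ✓
v_1 ^ v_2 = F ^ F = False ✓
v_2 ^ v_3 ^ v_4 = F ^ F ^ T = True ✓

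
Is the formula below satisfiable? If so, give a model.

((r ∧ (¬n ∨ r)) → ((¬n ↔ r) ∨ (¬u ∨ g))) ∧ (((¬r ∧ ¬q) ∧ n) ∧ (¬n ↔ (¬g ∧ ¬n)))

r: False; g: True; u: True; q: False; n: True

  (r ∧ (¬n ∨ r)) → ((¬n ↔ r) ∨ (¬u ∨ g)) = True
    r ∧ (¬n ∨ r) = False
      ¬n ∨ r = False
        ¬n = False
    (¬n ↔ r) ∨ (¬u ∨ g) = True
      ¬n ↔ r = True
        ¬n = False
      ¬u ∨ g = True
        ¬u = False
  ((¬r ∧ ¬q) ∧ n) ∧ (¬n ↔ (¬g ∧ ¬n)) = True
    (¬r ∧ ¬q) ∧ n = True
      ¬r ∧ ¬q = True
        ¬r = True
        ¬q = True
    ¬n ↔ (¬g ∧ ¬n) = True
      ¬n = False
      ¬g ∧ ¬n = False
        ¬g = False
        ¬n = False
Both conjuncts True, so the formula holds.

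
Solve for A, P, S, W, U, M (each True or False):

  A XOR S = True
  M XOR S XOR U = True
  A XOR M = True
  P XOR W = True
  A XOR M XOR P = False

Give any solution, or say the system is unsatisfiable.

A=T, P=T, S=F, W=F, U=T, M=F

A XOR S = T XOR F = True ✓
M XOR S XOR U = F XOR F XOR T = True ✓
A XOR M = T XOR F = True ✓
P XOR W = T XOR F = True ✓
A XOR M XOR P = T XOR F XOR T = False ✓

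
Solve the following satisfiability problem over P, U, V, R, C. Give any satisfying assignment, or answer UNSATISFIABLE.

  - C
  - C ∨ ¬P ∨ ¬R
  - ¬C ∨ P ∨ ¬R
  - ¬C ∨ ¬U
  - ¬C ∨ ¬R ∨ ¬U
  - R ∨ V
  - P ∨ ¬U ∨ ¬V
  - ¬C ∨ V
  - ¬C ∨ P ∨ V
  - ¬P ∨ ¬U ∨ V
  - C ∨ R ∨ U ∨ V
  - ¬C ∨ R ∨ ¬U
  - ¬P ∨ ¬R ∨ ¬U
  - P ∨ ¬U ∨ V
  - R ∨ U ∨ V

Unit clause (C) forces C = True.
In (¬C ∨ ¬U) only ¬U is left, so U = False.
In (¬C ∨ V) only V is left, so V = True.
Set P = True.
Set R = False.
All clauses satisfied.

P=T, U=F, V=T, R=F, C=T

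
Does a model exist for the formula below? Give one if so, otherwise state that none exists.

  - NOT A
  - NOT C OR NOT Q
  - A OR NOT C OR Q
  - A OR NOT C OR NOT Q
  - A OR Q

Unit clause (NOT A) forces A = False.
In (A OR Q) only Q is left, so Q = True.
In (NOT C OR NOT Q) only NOT C is left, so C = False.
All clauses satisfied.

C: False; A: False; Q: True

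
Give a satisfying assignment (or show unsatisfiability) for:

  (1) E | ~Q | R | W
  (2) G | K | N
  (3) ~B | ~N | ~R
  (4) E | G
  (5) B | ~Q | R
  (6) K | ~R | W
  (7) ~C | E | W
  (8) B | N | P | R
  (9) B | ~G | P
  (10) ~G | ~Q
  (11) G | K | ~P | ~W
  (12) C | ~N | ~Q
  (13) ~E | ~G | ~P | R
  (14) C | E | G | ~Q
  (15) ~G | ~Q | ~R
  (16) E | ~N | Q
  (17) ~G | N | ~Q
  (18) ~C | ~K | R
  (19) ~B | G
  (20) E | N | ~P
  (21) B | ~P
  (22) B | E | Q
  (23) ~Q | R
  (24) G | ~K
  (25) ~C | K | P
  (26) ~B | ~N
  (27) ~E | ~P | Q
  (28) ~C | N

B = True; K = True; W = False; N = False; Q = False; G = True; E = False; C = False; P = False; R = False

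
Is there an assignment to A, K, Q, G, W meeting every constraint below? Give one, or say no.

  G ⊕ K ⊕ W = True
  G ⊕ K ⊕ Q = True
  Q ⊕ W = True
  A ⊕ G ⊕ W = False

UNSATISFIABLE

Adding constraints 1, 2, 3 mod 2: every variable appears an even number of times on the left, so the left side is 0.
But the right sides sum to 1 (mod 2). 0 ≠ 1 — the system is inconsistent.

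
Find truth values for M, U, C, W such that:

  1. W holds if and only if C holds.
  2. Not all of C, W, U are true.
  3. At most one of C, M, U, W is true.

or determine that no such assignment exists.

M=F, U=T, C=F, W=F

  (1) W=F, C=F — same ✓
  (2) {C, W, U}: 1/3 true — not all ✓
  (3) {C, M, U, W}: 1 true — at most one ✓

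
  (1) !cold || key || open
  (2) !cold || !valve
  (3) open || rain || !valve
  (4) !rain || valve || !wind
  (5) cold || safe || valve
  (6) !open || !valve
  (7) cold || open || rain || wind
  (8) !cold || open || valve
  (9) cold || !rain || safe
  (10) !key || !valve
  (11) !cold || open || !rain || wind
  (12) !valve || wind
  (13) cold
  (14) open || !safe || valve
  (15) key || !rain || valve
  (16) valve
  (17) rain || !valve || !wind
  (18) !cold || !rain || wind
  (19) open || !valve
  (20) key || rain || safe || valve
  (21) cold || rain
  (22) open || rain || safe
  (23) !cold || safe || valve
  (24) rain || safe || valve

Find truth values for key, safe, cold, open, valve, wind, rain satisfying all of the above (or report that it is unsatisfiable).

UNSATISFIABLE

Case cold = True:
  (!cold || !valve) forces valve = False.
  Clause (valve) is falsified — contradiction.
Case cold = False:
  Clause (cold) is falsified — contradiction.
Both cases fail, so the formula is unsatisfiable.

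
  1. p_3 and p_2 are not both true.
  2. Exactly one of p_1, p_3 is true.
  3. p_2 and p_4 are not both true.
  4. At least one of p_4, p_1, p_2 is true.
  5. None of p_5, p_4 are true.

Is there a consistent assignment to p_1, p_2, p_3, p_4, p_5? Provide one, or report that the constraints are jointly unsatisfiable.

p_1 = True, p_2 = True, p_3 = False, p_4 = False, p_5 = False

  (1) p_3=F, p_2=T — not both ✓
  (2) {p_1, p_3}: 1 true — exactly one ✓
  (3) p_2=T, p_4=F — not both ✓
  (4) {p_4, p_1, p_2}: 2 true — at least one ✓
  (5) {p_5, p_4}: 0 true — none ✓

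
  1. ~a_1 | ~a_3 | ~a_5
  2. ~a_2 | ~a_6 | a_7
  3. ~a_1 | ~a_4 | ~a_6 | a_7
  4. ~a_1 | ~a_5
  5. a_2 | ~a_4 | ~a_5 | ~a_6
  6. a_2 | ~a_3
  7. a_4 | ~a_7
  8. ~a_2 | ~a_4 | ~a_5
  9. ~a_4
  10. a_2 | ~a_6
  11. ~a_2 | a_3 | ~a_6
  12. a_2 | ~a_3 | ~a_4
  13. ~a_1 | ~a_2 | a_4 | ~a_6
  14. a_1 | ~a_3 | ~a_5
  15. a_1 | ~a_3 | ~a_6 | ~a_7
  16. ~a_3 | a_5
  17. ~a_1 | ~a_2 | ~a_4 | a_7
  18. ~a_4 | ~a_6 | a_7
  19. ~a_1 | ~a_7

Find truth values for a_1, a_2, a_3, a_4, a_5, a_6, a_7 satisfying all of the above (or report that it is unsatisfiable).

a_1 = False, a_2 = True, a_3 = False, a_4 = False, a_5 = True, a_6 = False, a_7 = False

Unit clause (~a_4) forces a_4 = False.
In (a_4 | ~a_7) only ~a_7 is left, so a_7 = False.
Set a_1 = False.
Set a_2 = True.
  then (~a_2 | ~a_6 | a_7) forces a_6 = False.
Try a_3 = True:
  (a_1 | ~a_3 | ~a_5) forces a_5 = False.
  clause (~a_3 | a_5) is falsified — backtrack.
So a_3 = False.
Set a_5 = True.
All clauses satisfied.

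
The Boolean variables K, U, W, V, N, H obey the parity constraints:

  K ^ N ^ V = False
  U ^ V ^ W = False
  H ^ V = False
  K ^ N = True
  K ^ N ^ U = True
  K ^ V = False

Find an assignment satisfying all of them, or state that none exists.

K = True, U = False, W = True, V = True, N = False, H = True

K ^ N ^ V = T ^ F ^ T = False ✓
U ^ V ^ W = F ^ T ^ T = False ✓
H ^ V = T ^ T = False ✓
K ^ N = T ^ F = True ✓
K ^ N ^ U = T ^ F ^ F = True ✓
K ^ V = T ^ T = False ✓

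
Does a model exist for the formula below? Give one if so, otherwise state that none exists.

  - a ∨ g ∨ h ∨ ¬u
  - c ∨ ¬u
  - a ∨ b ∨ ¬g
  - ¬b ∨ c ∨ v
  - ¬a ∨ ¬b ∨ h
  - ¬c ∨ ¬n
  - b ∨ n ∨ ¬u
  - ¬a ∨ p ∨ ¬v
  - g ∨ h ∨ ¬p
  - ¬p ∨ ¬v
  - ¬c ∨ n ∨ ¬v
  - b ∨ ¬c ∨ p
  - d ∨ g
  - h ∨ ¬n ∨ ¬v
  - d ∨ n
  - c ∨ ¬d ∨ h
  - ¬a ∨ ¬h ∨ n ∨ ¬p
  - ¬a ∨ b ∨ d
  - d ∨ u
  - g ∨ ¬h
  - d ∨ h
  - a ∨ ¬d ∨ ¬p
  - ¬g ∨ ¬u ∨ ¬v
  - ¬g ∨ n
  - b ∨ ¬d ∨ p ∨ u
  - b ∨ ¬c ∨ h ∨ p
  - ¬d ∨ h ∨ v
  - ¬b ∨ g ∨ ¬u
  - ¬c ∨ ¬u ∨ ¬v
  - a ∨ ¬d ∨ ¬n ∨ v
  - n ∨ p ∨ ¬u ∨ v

v=T, b=T, c=F, p=F, g=T, n=T, h=T, d=T, a=F, u=F

Set v = True.
  then (¬p ∨ ¬v) forces p = False.
  then (¬a ∨ p ∨ ¬v) forces a = False.
Try b = False:
  (a ∨ b ∨ ¬g) forces g = False.
  (b ∨ ¬c ∨ p) forces c = False.
  (c ∨ ¬u) forces u = False.
  (d ∨ g) forces d = True.
  clause (b ∨ ¬d ∨ p ∨ u) is falsified — backtrack.
So b = True.
Set c = False.
  then (c ∨ ¬u) forces u = False.
  then (d ∨ u) forces d = True.
  then (c ∨ ¬d ∨ h) forces h = True.
  then (g ∨ ¬h) forces g = True.
  then (¬g ∨ n) forces n = True.
All clauses satisfied.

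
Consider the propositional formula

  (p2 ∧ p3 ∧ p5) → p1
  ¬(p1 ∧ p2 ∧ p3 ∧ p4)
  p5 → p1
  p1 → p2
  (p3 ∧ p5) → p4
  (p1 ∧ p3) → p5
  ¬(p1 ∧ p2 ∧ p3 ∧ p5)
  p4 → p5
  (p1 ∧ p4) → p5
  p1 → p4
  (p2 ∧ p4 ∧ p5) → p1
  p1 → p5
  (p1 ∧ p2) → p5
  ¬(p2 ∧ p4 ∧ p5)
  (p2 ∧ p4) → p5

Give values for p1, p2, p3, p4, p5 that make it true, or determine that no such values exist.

p1: False; p2: True; p3: False; p4: False; p5: False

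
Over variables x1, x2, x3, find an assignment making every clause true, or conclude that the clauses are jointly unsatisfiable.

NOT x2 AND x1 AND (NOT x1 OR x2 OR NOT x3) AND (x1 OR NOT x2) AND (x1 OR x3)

x1 = True, x2 = False, x3 = False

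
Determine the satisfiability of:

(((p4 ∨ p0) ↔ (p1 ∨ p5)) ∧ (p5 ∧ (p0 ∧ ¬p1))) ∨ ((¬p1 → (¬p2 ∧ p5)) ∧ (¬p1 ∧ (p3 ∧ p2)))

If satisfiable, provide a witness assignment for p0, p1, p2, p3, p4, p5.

p0=T, p1=F, p2=T, p3=F, p4=F, p5=T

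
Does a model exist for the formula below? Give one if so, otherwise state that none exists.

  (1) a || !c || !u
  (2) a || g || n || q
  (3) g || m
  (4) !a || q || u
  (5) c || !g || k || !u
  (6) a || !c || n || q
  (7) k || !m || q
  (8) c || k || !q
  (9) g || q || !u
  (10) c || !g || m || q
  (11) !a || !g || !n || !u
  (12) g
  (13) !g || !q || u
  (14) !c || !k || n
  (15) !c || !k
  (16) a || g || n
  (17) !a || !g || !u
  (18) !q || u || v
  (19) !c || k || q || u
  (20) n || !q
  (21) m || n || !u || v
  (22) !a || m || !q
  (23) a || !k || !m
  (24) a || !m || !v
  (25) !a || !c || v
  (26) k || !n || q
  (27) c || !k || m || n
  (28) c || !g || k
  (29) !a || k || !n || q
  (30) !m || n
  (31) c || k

a = False, n = True, u = True, q = True, g = True, c = False, v = False, k = True, m = False

Unit clause (g) forces g = True.
Set a = False.
Try n = False:
  (n || !q) forces q = False.
  (a || !c || n || q) forces c = False.
  (c || !g || m || q) forces m = True.
  clause (!m || n) is falsified — backtrack.
So n = True.
Set u = True.
  then (a || !c || !u) forces c = False.
  then (c || !g || k || !u) forces k = True.
  then (a || !k || !m) forces m = False.
  then (c || !g || m || q) forces q = True.
Set v = False.
All clauses satisfied.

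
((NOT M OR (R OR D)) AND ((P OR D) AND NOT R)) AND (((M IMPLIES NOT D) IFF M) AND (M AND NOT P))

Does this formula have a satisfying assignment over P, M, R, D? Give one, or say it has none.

Case M = True: the formula simplifies to ((R OR D) AND ((P OR D) AND NOT R)) AND (NOT D AND NOT P).
  D = True: the conjunct NOT D is False.
  D = False: simplifies to (R AND (P AND NOT R)) AND NOT P.
    P = True: the conjunct NOT P is False.
    P = False: the conjunct P is False.
Case M = False: the conjunct (M IMPLIES NOT D) IFF M becomes (False IMPLIES NOT D) IFF False = False.
Both cases fail — unsatisfiable.

The formula is unsatisfiable.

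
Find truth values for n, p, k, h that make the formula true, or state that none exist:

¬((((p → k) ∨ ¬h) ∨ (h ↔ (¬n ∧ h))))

n: True, p: True, k: False, h: True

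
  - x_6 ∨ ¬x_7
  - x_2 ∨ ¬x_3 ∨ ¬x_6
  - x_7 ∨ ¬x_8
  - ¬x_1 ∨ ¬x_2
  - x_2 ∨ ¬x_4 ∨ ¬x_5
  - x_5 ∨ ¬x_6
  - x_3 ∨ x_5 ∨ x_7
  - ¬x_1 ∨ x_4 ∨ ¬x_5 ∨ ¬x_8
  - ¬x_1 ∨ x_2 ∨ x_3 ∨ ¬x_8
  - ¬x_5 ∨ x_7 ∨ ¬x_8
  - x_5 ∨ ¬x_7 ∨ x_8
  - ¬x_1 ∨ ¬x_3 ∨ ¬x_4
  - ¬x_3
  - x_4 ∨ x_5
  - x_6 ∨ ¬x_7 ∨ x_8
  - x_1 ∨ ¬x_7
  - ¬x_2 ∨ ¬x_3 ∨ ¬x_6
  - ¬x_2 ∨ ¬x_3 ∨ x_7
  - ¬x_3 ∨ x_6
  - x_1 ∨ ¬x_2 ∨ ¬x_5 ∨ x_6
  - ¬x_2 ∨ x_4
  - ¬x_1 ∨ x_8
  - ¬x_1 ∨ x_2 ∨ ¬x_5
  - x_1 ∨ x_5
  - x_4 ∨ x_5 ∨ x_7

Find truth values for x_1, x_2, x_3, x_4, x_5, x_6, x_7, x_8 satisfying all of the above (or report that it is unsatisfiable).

Unit clause (¬x_3) forces x_3 = False.
Try x_1 = True:
  (¬x_1 ∨ ¬x_2) forces x_2 = False.
  (¬x_1 ∨ x_2 ∨ x_3 ∨ ¬x_8) forces x_8 = False.
  clause (¬x_1 ∨ x_8) is falsified — backtrack.
So x_1 = False.
  then (x_1 ∨ ¬x_7) forces x_7 = False.
  then (x_1 ∨ x_5) forces x_5 = True.
  then (x_7 ∨ ¬x_8) forces x_8 = False.
Set x_2 = False.
  then (x_2 ∨ ¬x_4 ∨ ¬x_5) forces x_4 = False.
Set x_6 = False.
All clauses satisfied.

x_1=F; x_2=F; x_3=F; x_4=F; x_5=T; x_6=F; x_7=F; x_8=F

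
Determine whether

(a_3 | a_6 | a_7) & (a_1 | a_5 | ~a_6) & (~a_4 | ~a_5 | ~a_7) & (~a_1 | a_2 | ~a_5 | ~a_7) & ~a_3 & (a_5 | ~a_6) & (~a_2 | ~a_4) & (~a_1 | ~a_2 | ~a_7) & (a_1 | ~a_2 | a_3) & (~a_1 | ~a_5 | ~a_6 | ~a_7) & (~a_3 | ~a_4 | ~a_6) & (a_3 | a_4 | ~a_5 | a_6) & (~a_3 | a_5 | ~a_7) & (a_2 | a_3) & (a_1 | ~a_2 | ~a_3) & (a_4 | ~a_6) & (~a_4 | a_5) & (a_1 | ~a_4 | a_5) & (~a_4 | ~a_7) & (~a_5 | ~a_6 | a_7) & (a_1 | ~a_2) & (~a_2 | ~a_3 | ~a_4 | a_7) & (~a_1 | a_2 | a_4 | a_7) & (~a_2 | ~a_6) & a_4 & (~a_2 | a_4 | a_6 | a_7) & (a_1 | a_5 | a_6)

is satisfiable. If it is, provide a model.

Case a_3 = True:
  Clause (~a_3) is falsified — contradiction.
Case a_3 = False:
  (a_2 | a_3) forces a_2 = True.
  (~a_2 | ~a_4) forces a_4 = False.
  Clause (a_4) is falsified — contradiction.
Both cases fail, so the formula is unsatisfiable.

UNSATISFIABLE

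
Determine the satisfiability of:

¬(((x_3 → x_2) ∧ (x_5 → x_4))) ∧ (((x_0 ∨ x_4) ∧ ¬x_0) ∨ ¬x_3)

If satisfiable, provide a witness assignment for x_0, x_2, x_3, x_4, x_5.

x_0=F; x_2=T; x_3=F; x_4=F; x_5=T

  ¬(((x_3 → x_2) ∧ (x_5 → x_4))) = True
    (x_3 → x_2) ∧ (x_5 → x_4) = False
      x_3 → x_2 = True
      x_5 → x_4 = False
  ((x_0 ∨ x_4) ∧ ¬x_0) ∨ ¬x_3 = True
    (x_0 ∨ x_4) ∧ ¬x_0 = False
      x_0 ∨ x_4 = False
      ¬x_0 = True
    ¬x_3 = True
Both conjuncts True, so the formula holds.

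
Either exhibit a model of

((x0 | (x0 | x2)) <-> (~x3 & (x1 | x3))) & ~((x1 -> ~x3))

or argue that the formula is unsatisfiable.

x0=F; x1=T; x2=F; x3=T

  (x0 | (x0 | x2)) <-> (~x3 & (x1 | x3)) = True
    x0 | (x0 | x2) = False
      x0 | x2 = False
    ~x3 & (x1 | x3) = False
      ~x3 = False
      x1 | x3 = True
  ~((x1 -> ~x3)) = True
    x1 -> ~x3 = False
      ~x3 = False
Both conjuncts True, so the formula holds.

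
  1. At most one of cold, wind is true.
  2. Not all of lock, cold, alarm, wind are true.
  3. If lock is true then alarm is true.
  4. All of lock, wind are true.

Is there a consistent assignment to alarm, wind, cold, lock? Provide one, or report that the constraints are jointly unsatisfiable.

alarm: True, wind: True, cold: False, lock: True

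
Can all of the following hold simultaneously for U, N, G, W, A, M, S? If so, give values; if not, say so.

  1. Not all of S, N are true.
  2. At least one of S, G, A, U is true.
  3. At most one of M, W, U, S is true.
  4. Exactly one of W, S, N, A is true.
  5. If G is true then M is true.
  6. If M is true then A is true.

U = False; N = False; G = False; W = False; A = False; M = False; S = True

  (1) {S, N}: 1/2 true — not all ✓
  (2) {S, G, A, U}: 1 true — at least one ✓
  (3) {M, W, U, S}: 1 true — at most one ✓
  (4) {W, S, N, A}: 1 true — exactly one ✓
  (5) G=F ⇒ M: vacuous ✓
  (6) M=F ⇒ A: vacuous ✓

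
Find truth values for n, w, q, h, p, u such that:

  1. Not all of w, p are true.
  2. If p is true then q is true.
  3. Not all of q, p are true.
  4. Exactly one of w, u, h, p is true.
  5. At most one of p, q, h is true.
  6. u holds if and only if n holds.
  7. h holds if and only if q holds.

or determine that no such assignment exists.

n: False, w: True, q: False, h: False, p: False, u: False

  (1) {w, p}: 1/2 true — not all ✓
  (2) p=F ⇒ q: vacuous ✓
  (3) {q, p}: 0/2 true — not all ✓
  (4) {w, u, h, p}: 1 true — exactly one ✓
  (5) {p, q, h}: 0 true — at most one ✓
  (6) u=F, n=F — same ✓
  (7) h=F, q=F — same ✓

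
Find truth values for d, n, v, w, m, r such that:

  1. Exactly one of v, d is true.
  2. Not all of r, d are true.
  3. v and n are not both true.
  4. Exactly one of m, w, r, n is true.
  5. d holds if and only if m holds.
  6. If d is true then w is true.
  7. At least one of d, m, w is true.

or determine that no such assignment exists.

d = False, n = False, v = True, w = True, m = False, r = False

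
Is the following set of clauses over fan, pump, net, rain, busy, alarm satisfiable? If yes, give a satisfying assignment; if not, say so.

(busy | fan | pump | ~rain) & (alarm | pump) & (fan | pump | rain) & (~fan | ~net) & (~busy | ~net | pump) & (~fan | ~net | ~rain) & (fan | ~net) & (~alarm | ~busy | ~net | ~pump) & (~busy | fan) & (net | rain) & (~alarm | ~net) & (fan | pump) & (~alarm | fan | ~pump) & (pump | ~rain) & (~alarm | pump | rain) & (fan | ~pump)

Try fan = False:
  (fan | ~net) forces net = False.
  (~busy | fan) forces busy = False.
  (net | rain) forces rain = True.
  (busy | fan | pump | ~rain) forces pump = True.
  clause (fan | ~pump) is falsified — backtrack.
So fan = True.
  then (~fan | ~net) forces net = False.
  then (net | rain) forces rain = True.
  then (pump | ~rain) forces pump = True.
Set busy = True.
Set alarm = False.
All clauses satisfied.

fan=T, pump=T, net=F, rain=T, busy=T, alarm=F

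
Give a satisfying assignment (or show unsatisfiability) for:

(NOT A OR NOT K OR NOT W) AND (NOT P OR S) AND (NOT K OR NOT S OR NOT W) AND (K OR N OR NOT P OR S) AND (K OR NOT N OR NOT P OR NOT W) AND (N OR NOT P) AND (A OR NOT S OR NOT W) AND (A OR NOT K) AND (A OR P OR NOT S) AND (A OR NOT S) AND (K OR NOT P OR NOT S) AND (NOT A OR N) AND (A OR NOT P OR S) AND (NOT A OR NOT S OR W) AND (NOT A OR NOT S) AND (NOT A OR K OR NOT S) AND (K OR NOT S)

N = True, S = False, W = True, A = False, P = False, K = False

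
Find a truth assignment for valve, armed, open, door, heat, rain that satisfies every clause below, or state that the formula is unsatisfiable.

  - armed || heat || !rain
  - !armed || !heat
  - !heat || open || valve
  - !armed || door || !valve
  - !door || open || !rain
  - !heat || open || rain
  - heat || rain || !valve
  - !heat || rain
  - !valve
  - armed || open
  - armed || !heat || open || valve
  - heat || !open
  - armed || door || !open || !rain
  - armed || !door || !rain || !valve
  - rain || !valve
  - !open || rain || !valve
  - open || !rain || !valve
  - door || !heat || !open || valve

Unit clause (!valve) forces valve = False.
Set armed = True.
  then (!armed || !heat) forces heat = False.
  then (heat || !open) forces open = False.
Set door = False.
Set rain = False.
All clauses satisfied.

valve = False, armed = True, open = False, door = False, heat = False, rain = False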